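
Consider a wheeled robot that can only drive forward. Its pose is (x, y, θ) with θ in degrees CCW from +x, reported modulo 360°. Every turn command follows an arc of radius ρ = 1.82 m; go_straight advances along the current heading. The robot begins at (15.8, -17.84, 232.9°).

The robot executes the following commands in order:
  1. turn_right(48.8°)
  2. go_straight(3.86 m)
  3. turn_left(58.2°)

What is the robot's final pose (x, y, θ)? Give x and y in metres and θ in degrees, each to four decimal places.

set_pose: (x, y, θ) = (15.8000, -17.8400, 232.9000°), ρ = 1.82
turn_right(48.8°): centre at ρ to the right, rotate −48.8° → (14.4785, -18.5575, 184.1000°)
go_straight(3.86): x += 3.86·cos θ, y += 3.86·sin θ → (10.6284, -18.8335, 184.1000°)
turn_left(58.2°): centre at ρ to the left, rotate +58.2° → (9.1471, -19.8028, 242.3000°)

(9.1471, -19.8028, 242.3000°)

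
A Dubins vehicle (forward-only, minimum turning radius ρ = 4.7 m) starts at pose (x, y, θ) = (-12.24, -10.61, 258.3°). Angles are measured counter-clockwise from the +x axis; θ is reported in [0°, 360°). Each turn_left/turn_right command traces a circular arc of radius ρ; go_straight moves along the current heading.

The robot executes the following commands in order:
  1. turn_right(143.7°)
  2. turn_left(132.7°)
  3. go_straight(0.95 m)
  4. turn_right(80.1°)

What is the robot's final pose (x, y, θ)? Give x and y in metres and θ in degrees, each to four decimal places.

(-35.4689, -15.4020, 167.2000°)

set_pose: (x, y, θ) = (-12.2400, -10.6100, 258.3000°), ρ = 4.7
turn_right(143.7°): centre at ρ to the right, rotate −143.7° → (-21.1158, -11.6134, 114.6000°)
turn_left(132.7°): centre at ρ to the left, rotate +132.7° → (-29.7251, -11.7562, 247.3000°)
go_straight(0.95): x += 0.95·cos θ, y += 0.95·sin θ → (-30.0917, -12.6326, 247.3000°)
turn_right(80.1°): centre at ρ to the right, rotate −80.1° → (-35.4689, -15.4020, 167.2000°)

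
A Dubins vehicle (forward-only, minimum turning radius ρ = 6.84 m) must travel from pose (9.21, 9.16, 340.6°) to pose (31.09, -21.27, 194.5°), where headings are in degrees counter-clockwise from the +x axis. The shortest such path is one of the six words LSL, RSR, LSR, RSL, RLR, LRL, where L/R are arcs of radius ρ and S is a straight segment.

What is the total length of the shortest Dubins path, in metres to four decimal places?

45.8099 m

Let ψ = atan2(Δy, Δx) = atan2(-30.43, 21.88) = -54.2828° be the start→goal bearing.
Normalize: d = |goal − start| / ρ = 37.479585/6.84 = 5.479472, α = (θ_start − ψ) mod 360° = 34.8828° = 0.608820 rad, β = (θ_goal − ψ) mod 360° = 248.7828° = 4.342080 rad.
Common terms: sin α = 0.571900, cos α = 0.820323, sin β = -0.932215, cos β = -0.361904, cos(α−β) = -0.830012, d² = 30.024608. Work in radians in the unit-radius frame; every candidate has L = ρ·(t + p + q).
LSL: p² = 2 + d² − 2cos(α−β) + 2d(sin α − sin β) = 50.168149; p = √p² = 7.082948; φ = atan2(cos β − cos α, d + sin α − sin β) = -0.167697 rad; t = (φ − α) mod 2π = 5.506668 rad, q = (β − φ) mod 2π = 4.509776 rad → L = 6.84·(5.506668 + 7.082948 + 4.509776) = 6.84·17.099392 = 116.959844 m
RSR: p² = 2 + d² − 2cos(α−β) + 2d(sin β − sin α) = 17.201116; p = √p² = 4.147423; φ = atan2(cos α − cos β, d − sin α + sin β) = 0.289060 rad; t = (α − φ) mod 2π = 0.319761 rad, q = (φ − β) mod 2π = 2.230165 rad → L = 6.84·(0.319761 + 4.147423 + 2.230165) = 6.84·6.697349 = 45.809866 m
LSR: p² = d² − 2 + 2cos(α−β) + 2d(sin α + sin β) = 22.415909; p = √p² = 4.734544; φ = atan2(−cos α − cos β, d + sin α + sin β) − atan2(−2, p) = 0.310378 rad; t = (φ − α) mod 2π = 5.984743 rad, q = (φ − β) mod 2π = 2.251484 rad → L = 6.84·(5.984743 + 4.734544 + 2.251484) = 6.84·12.970771 = 88.720071 m
RSL: p² = d² − 2 + 2cos(α−β) − 2d(sin α + sin β) = 30.313258; p = √p² = 5.505748; φ = atan2(cos α + cos β, d − sin α − sin β) − atan2(2, p) = -0.270097 rad; t = (α − φ) mod 2π = 0.878917 rad, q = (β − φ) mod 2π = 4.612177 rad → L = 6.84·(0.878917 + 5.505748 + 4.612177) = 6.84·10.996842 = 75.218397 m
RLR: c = (6 − d² + 2cos(α−β) + 2d(sin α − sin β))/8 = -1.150139, |c| > 1 → infeasible
LRL: c = (6 − d² + 2cos(α−β) − 2d(sin α − sin β))/8 = -5.271019, |c| > 1 → infeasible
Shortest: RSR with L = 45.809866 m ≈ 45.8099 m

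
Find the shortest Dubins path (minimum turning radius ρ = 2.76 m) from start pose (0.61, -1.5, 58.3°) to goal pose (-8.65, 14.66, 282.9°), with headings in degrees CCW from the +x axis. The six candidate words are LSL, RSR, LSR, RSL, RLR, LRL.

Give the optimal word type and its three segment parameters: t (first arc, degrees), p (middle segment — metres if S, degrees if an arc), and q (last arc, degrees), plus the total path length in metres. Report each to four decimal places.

Let ψ = atan2(Δy, Δx) = atan2(16.16, -9.26) = 119.8136° be the start→goal bearing.
Normalize: d = |goal − start| / ρ = 18.625069/2.76 = 6.748213, α = (θ_start − ψ) mod 360° = 298.4864° = 5.209571 rad, β = (θ_goal − ψ) mod 360° = 163.0864° = 2.846395 rad.
Common terms: sin α = -0.878930, cos α = 0.476951, sin β = 0.290929, cos β = -0.956745, cos(α−β) = -0.712026, d² = 45.538385. Work in radians in the unit-radius frame; every candidate has L = ρ·(t + p + q).
LSL: p² = 2 + d² − 2cos(α−β) + 2d(sin α − sin β) = 33.173524; p = √p² = 5.759646; φ = atan2(cos β − cos α, d + sin α − sin β) = -0.251566 rad; t = (φ − α) mod 2π = 0.822048 rad, q = (β − φ) mod 2π = 3.097961 rad → L = 2.76·(0.822048 + 5.759646 + 3.097961) = 2.76·9.679656 = 26.715850 m
RSR: p² = 2 + d² − 2cos(α−β) + 2d(sin β − sin α) = 64.751350; p = √p² = 8.046822; φ = atan2(cos α − cos β, d − sin α + sin β) = 0.179126 rad; t = (α − φ) mod 2π = 5.030446 rad, q = (φ − β) mod 2π = 3.615916 rad → L = 2.76·(5.030446 + 8.046822 + 3.615916) = 2.76·16.693183 = 46.073186 m
LSR: p² = d² − 2 + 2cos(α−β) + 2d(sin α + sin β) = 34.178415; p = √p² = 5.846231; φ = atan2(−cos α − cos β, d + sin α + sin β) − atan2(−2, p) = 0.407349 rad; t = (φ − α) mod 2π = 1.480964 rad, q = (φ − β) mod 2π = 3.844139 rad → L = 2.76·(1.480964 + 5.846231 + 3.844139) = 2.76·11.171334 = 30.832882 m
RSL: p² = d² − 2 + 2cos(α−β) − 2d(sin α + sin β) = 50.050250; p = √p² = 7.074620; φ = atan2(cos α + cos β, d − sin α − sin β) − atan2(2, p) = -0.340819 rad; t = (α − φ) mod 2π = 5.550390 rad, q = (β − φ) mod 2π = 3.187214 rad → L = 2.76·(5.550390 + 7.074620 + 3.187214) = 2.76·15.812225 = 43.641740 m
RLR: c = (6 − d² + 2cos(α−β) + 2d(sin α − sin β))/8 = -7.093919, |c| > 1 → infeasible
LRL: c = (6 − d² + 2cos(α−β) − 2d(sin α − sin β))/8 = -3.146691, |c| > 1 → infeasible
Shortest: LSL with L = 26.715850 m ≈ 26.7158 m
Convert LSL to answer units (arcs ×180/π): t = 0.822048·180/π = 47.0999°, p = ρ·p = 2.76·5.759646 = 15.8966 m, q = 3.097961·180/π = 177.5001°, L = 26.7158 m.

LSL: t = 47.0999°, p = 15.8966 m, q = 177.5001°, L = 26.7158 m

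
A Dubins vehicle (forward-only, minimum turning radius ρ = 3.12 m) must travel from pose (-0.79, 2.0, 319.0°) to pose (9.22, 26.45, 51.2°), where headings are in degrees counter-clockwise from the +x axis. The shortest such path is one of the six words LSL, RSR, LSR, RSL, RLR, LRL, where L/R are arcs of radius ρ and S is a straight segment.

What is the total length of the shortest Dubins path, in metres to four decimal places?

29.8023 m

Let ψ = atan2(Δy, Δx) = atan2(24.45, 10.01) = 67.7355° be the start→goal bearing.
Normalize: d = |goal − start| / ρ = 26.419739/3.12 = 8.467865, α = (θ_start − ψ) mod 360° = 251.2645° = 4.385393 rad, β = (θ_goal − ψ) mod 360° = 343.4645° = 5.994587 rad.
Common terms: sin α = -0.947012, cos α = -0.321199, sin β = -0.284609, cos β = 0.958644, cos(α−β) = -0.038388, d² = 71.704738. Work in radians in the unit-radius frame; every candidate has L = ρ·(t + p + q).
LSL: p² = 2 + d² − 2cos(α−β) + 2d(sin α − sin β) = 62.563238; p = √p² = 7.909693; φ = atan2(cos β − cos α, d + sin α − sin β) = 0.162521 rad; t = (φ − α) mod 2π = 2.060313 rad, q = (β − φ) mod 2π = 5.832066 rad → L = 3.12·(2.060313 + 7.909693 + 5.832066) = 3.12·15.802072 = 49.302463 m
RSR: p² = 2 + d² − 2cos(α−β) + 2d(sin β − sin α) = 84.999789; p = √p² = 9.219533; φ = atan2(cos α − cos β, d − sin α + sin β) = -0.139268 rad; t = (α − φ) mod 2π = 4.524662 rad, q = (φ − β) mod 2π = 0.149330 rad → L = 3.12·(4.524662 + 9.219533 + 0.149330) = 3.12·13.893525 = 43.347797 m
LSR: p² = d² − 2 + 2cos(α−β) + 2d(sin α + sin β) = 48.769571; p = √p² = 6.983521; φ = atan2(−cos α − cos β, d + sin α + sin β) − atan2(−2, p) = 0.191059 rad; t = (φ − α) mod 2π = 2.088851 rad, q = (φ − β) mod 2π = 0.479657 rad → L = 3.12·(2.088851 + 6.983521 + 0.479657) = 3.12·9.552030 = 29.802333 m
RSL: p² = d² − 2 + 2cos(α−β) − 2d(sin α + sin β) = 90.486353; p = √p² = 9.512432; φ = atan2(cos α + cos β, d − sin α − sin β) − atan2(2, p) = -0.141608 rad; t = (α − φ) mod 2π = 4.527001 rad, q = (β − φ) mod 2π = 6.136195 rad → L = 3.12·(4.527001 + 9.512432 + 6.136195) = 3.12·20.175627 = 62.947957 m
RLR: c = (6 − d² + 2cos(α−β) + 2d(sin α − sin β))/8 = -9.624974, |c| > 1 → infeasible
LRL: c = (6 − d² + 2cos(α−β) − 2d(sin α − sin β))/8 = -6.820405, |c| > 1 → infeasible
Shortest: LSR with L = 29.802333 m ≈ 29.8023 m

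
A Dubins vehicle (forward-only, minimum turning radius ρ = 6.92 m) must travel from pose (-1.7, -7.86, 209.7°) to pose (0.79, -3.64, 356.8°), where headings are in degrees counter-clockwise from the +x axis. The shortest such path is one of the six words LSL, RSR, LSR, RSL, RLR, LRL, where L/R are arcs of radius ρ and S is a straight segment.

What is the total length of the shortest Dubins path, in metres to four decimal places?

42.7511 m

Let ψ = atan2(Δy, Δx) = atan2(4.22, 2.49) = 59.4574° be the start→goal bearing.
Normalize: d = |goal − start| / ρ = 4.899847/6.92 = 0.708070, α = (θ_start − ψ) mod 360° = 150.2426° = 2.622228 rad, β = (θ_goal − ψ) mod 360° = 297.3426° = 5.189608 rad.
Common terms: sin α = 0.496328, cos α = -0.868135, sin β = -0.888276, cos β = 0.459310, cos(α−β) = -0.839620, d² = 0.501364. Work in radians in the unit-radius frame; every candidate has L = ρ·(t + p + q).
LSL: p² = 2 + d² − 2cos(α−β) + 2d(sin α − sin β) = 6.141398; p = √p² = 2.478184; φ = atan2(cos β − cos α, d + sin α − sin β) = 0.565280 rad; t = (φ − α) mod 2π = 4.226237 rad, q = (β − φ) mod 2π = 4.624328 rad → L = 6.92·(4.226237 + 2.478184 + 4.624328) = 6.92·11.328749 = 78.394943 m
RSR: p² = 2 + d² − 2cos(α−β) + 2d(sin β − sin α) = 2.219809; p = √p² = 1.489902; φ = atan2(cos α − cos β, d − sin α + sin β) = -2.042135 rad; t = (α − φ) mod 2π = 4.664363 rad, q = (φ − β) mod 2π = 5.334628 rad → L = 6.92·(4.664363 + 1.489902 + 5.334628) = 6.92·11.488894 = 79.503144 m
LSR: p² = d² − 2 + 2cos(α−β) + 2d(sin α + sin β) = -3.732929 < 0 → infeasible
RSL: p² = d² − 2 + 2cos(α−β) − 2d(sin α + sin β) = -2.622823 < 0 → infeasible
RLR: c = (6 − d² + 2cos(α−β) + 2d(sin α − sin β))/8 = 0.722524; p = 2π − arccos c = 5.519835 rad; φ = atan2(cos α − cos β, d − sin α + sin β) = -2.042135 rad; t = (α − φ + p/2) mod 2π = 1.141095 rad, q = (α − β − t + p) mod 2π = 1.811360 rad → L = 6.92·(1.141095 + 5.519835 + 1.811360) = 6.92·8.472291 = 58.628252 m
LRL: c = (6 − d² + 2cos(α−β) − 2d(sin α − sin β))/8 = 0.232325; p = 2π − arccos c = 4.946857 rad; φ = atan2(cos β − cos α, d + sin α − sin β) = 0.565280 rad; t = (φ − α + p/2) mod 2π = 0.416480 rad, q = (β − α − t + p) mod 2π = 0.814571 rad → L = 6.92·(0.416480 + 4.946857 + 0.814571) = 6.92·6.177907 = 42.751119 m
Shortest: LRL with L = 42.751119 m ≈ 42.7511 m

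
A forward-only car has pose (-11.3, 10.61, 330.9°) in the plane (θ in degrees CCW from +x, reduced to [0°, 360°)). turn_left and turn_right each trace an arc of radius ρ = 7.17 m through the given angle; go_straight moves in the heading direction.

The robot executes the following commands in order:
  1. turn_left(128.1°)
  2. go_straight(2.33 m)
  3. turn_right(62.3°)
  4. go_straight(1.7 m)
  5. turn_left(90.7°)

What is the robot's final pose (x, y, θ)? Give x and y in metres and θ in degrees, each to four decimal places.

set_pose: (x, y, θ) = (-11.3000, 10.6100, 330.9000°), ρ = 7.17
turn_left(128.1°): centre at ρ to the left, rotate +128.1° → (-0.7312, 17.9966, 459.0000° ≡ 99.0000°)
go_straight(2.33): x += 2.33·cos θ, y += 2.33·sin θ → (-1.0957, 20.2979, 99.0000°)
turn_right(62.3°): centre at ρ to the right, rotate −62.3° → (1.7010, 27.1683, 36.7000°)
go_straight(1.7): x += 1.7·cos θ, y += 1.7·sin θ → (3.0640, 28.1842, 36.7000°)
turn_left(90.7°): centre at ρ to the left, rotate +90.7° → (4.4750, 38.2878, 127.4000°)

(4.4750, 38.2878, 127.4000°)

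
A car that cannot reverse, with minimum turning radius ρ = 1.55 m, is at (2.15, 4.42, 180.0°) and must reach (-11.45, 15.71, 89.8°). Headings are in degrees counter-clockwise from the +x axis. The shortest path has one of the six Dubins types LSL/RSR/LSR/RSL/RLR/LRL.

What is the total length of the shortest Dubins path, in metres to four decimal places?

17.9309 m

Let ψ = atan2(Δy, Δx) = atan2(11.29, -13.60) = 140.3023° be the start→goal bearing.
Normalize: d = |goal − start| / ρ = 17.675523/1.55 = 11.403563, α = (θ_start − ψ) mod 360° = 39.6977° = 0.692855 rad, β = (θ_goal − ψ) mod 360° = 309.4977° = 5.401753 rad.
Common terms: sin α = 0.638736, cos α = 0.769426, sin β = -0.771651, cos β = 0.636047, cos(α−β) = -0.003491, d² = 130.041249. Work in radians in the unit-radius frame; every candidate has L = ρ·(t + p + q).
LSL: p² = 2 + d² − 2cos(α−β) + 2d(sin α − sin β) = 164.215103; p = √p² = 12.814644; φ = atan2(cos β − cos α, d + sin α − sin β) = -0.010409 rad; t = (φ − α) mod 2π = 5.579922 rad, q = (β − φ) mod 2π = 5.412162 rad → L = 1.55·(5.579922 + 12.814644 + 5.412162) = 1.55·23.806728 = 36.900428 m
RSR: p² = 2 + d² − 2cos(α−β) + 2d(sin β − sin α) = 99.881357; p = √p² = 9.994066; φ = atan2(cos α − cos β, d − sin α + sin β) = 0.013346 rad; t = (α − φ) mod 2π = 0.679509 rad, q = (φ − β) mod 2π = 0.894778 rad → L = 1.55·(0.679509 + 9.994066 + 0.894778) = 1.55·11.568353 = 17.930947 m
LSR: p² = d² − 2 + 2cos(α−β) + 2d(sin α + sin β) = 125.002878; p = √p² = 11.180469; φ = atan2(−cos α − cos β, d + sin α + sin β) − atan2(−2, p) = 0.052950 rad; t = (φ − α) mod 2π = 5.643280 rad, q = (φ − β) mod 2π = 0.934382 rad → L = 1.55·(5.643280 + 11.180469 + 0.934382) = 1.55·17.758130 = 27.525102 m
RSL: p² = d² − 2 + 2cos(α−β) − 2d(sin α + sin β) = 131.065657; p = √p² = 11.448391; φ = atan2(cos α + cos β, d − sin α − sin β) − atan2(2, p) = -0.051721 rad; t = (α − φ) mod 2π = 0.744575 rad, q = (β − φ) mod 2π = 5.453474 rad → L = 1.55·(0.744575 + 11.448391 + 5.453474) = 1.55·17.646440 = 27.351982 m
RLR: c = (6 − d² + 2cos(α−β) + 2d(sin α − sin β))/8 = -11.485170, |c| > 1 → infeasible
LRL: c = (6 − d² + 2cos(α−β) − 2d(sin α − sin β))/8 = -19.526888, |c| > 1 → infeasible
Shortest: RSR with L = 17.930947 m ≈ 17.9309 m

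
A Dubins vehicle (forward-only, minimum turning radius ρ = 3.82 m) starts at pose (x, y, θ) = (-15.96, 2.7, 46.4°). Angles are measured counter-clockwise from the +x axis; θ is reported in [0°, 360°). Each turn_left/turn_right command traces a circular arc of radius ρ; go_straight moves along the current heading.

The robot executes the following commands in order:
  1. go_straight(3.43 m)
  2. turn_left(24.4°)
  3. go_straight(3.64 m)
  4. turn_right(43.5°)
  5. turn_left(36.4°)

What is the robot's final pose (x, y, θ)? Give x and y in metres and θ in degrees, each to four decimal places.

(-8.0283, 13.8397, 63.7000°)

set_pose: (x, y, θ) = (-15.9600, 2.7000, 46.4000°), ρ = 3.82
go_straight(3.43): x += 3.43·cos θ, y += 3.43·sin θ → (-13.5946, 5.1839, 46.4000°)
turn_left(24.4°): centre at ρ to the left, rotate +24.4° → (-12.7534, 6.5620, 70.8000°)
go_straight(3.64): x += 3.64·cos θ, y += 3.64·sin θ → (-11.5563, 9.9995, 70.8000°)
turn_right(43.5°): centre at ρ to the right, rotate −43.5° → (-9.7009, 12.1378, 27.3000°)
turn_left(36.4°): centre at ρ to the left, rotate +36.4° → (-8.0283, 13.8397, 63.7000°)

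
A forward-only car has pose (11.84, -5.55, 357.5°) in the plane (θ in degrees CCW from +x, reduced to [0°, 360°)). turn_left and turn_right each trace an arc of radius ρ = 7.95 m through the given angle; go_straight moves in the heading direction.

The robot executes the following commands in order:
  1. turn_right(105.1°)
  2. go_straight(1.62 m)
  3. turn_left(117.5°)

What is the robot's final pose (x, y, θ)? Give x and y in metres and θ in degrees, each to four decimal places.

(27.5260, -27.6759, 9.9000°)

set_pose: (x, y, θ) = (11.8400, -5.5500, 357.5000°), ρ = 7.95
turn_right(105.1°): centre at ρ to the right, rotate −105.1° → (19.0711, -15.8963, 252.4000°)
go_straight(1.62): x += 1.62·cos θ, y += 1.62·sin θ → (18.5813, -17.4404, 252.4000°)
turn_left(117.5°): centre at ρ to the left, rotate +117.5° → (27.5260, -27.6759, 369.9000° ≡ 9.9000°)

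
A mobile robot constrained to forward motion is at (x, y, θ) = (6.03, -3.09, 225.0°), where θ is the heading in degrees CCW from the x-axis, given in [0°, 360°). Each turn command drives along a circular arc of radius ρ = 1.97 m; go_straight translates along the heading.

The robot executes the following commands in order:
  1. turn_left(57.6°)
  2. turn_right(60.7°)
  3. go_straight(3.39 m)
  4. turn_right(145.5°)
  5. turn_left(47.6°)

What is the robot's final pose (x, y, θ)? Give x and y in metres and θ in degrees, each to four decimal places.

set_pose: (x, y, θ) = (6.0300, -3.0900, 225.0000°), ρ = 1.97
turn_left(57.6°): centre at ρ to the left, rotate +57.6° → (5.5004, -4.9127, 282.6000°)
turn_right(60.7°): centre at ρ to the right, rotate −60.7° → (4.8935, -6.8088, 221.9000°)
go_straight(3.39): x += 3.39·cos θ, y += 3.39·sin θ → (2.3703, -9.0727, 221.9000°)
turn_right(145.5°): centre at ρ to the right, rotate −145.5° → (-0.8601, -7.1432, 76.4000°)
turn_left(47.6°): centre at ρ to the left, rotate +47.6° → (-1.1417, -5.5784, 124.0000°)

(-1.1417, -5.5784, 124.0000°)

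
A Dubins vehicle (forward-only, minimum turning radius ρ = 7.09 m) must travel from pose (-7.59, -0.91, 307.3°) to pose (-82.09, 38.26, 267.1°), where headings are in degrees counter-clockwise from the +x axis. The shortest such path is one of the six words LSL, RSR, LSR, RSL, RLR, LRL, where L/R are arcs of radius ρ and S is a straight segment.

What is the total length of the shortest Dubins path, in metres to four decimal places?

Let ψ = atan2(Δy, Δx) = atan2(39.17, -74.50) = 152.2659° be the start→goal bearing.
Normalize: d = |goal − start| / ρ = 84.169703/7.09 = 11.871608, α = (θ_start − ψ) mod 360° = 155.0341° = 2.705856 rad, β = (θ_goal − ψ) mod 360° = 114.8341° = 2.004234 rad.
Common terms: sin α = 0.422078, cos α = -0.906559, sin β = 0.907527, cos β = -0.419993, cos(α−β) = 0.763796, d² = 140.935084. Work in radians in the unit-radius frame; every candidate has L = ρ·(t + p + q).
LSL: p² = 2 + d² − 2cos(α−β) + 2d(sin α − sin β) = 129.881368; p = √p² = 11.396551; φ = atan2(cos β − cos α, d + sin α − sin β) = 0.042707 rad; t = (φ − α) mod 2π = 3.620036 rad, q = (β − φ) mod 2π = 1.961526 rad → L = 7.09·(3.620036 + 11.396551 + 1.961526) = 7.09·16.978114 = 120.374826 m
RSR: p² = 2 + d² − 2cos(α−β) + 2d(sin β − sin α) = 152.933616; p = √p² = 12.366633; φ = atan2(cos α − cos β, d − sin α + sin β) = -0.039355 rad; t = (α − φ) mod 2π = 2.745211 rad, q = (φ − β) mod 2π = 4.239596 rad → L = 7.09·(2.745211 + 12.366633 + 4.239596) = 7.09·19.351441 = 137.201715 m
LSR: p² = d² − 2 + 2cos(α−β) + 2d(sin α + sin β) = 172.031795; p = √p² = 13.116089; φ = atan2(−cos α − cos β, d + sin α + sin β) − atan2(−2, p) = 0.251470 rad; t = (φ − α) mod 2π = 3.828799 rad, q = (φ − β) mod 2π = 4.530421 rad → L = 7.09·(3.828799 + 13.116089 + 4.530421) = 7.09·21.475310 = 152.259946 m
RSL: p² = d² − 2 + 2cos(α−β) − 2d(sin α + sin β) = 108.893557; p = √p² = 10.435208; φ = atan2(cos α + cos β, d − sin α − sin β) − atan2(2, p) = -0.314540 rad; t = (α − φ) mod 2π = 3.020396 rad, q = (β − φ) mod 2π = 2.318773 rad → L = 7.09·(3.020396 + 10.435208 + 2.318773) = 7.09·15.774376 = 111.840327 m
RLR: c = (6 − d² + 2cos(α−β) + 2d(sin α − sin β))/8 = -18.116702, |c| > 1 → infeasible
LRL: c = (6 − d² + 2cos(α−β) − 2d(sin α − sin β))/8 = -15.235171, |c| > 1 → infeasible
Shortest: RSL with L = 111.840327 m ≈ 111.8403 m

111.8403 m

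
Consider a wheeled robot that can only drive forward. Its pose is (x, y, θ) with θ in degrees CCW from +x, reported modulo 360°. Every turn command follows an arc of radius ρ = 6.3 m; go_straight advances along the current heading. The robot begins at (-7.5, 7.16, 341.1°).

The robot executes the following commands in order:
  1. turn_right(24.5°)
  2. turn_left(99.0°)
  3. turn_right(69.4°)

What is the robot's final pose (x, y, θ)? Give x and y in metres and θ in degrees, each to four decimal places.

(11.0158, 9.3541, 346.2000°)

set_pose: (x, y, θ) = (-7.5000, 7.1600, 341.1000°), ρ = 6.3
turn_right(24.5°): centre at ρ to the right, rotate −24.5° → (-5.2120, 5.7771, 316.6000°)
turn_left(99.0°): centre at ρ to the left, rotate +99.0° → (4.3148, 6.7952, 415.6000° ≡ 55.6000°)
turn_right(69.4°): centre at ρ to the right, rotate −69.4° → (11.0158, 9.3541, -13.8000° ≡ 346.2000°)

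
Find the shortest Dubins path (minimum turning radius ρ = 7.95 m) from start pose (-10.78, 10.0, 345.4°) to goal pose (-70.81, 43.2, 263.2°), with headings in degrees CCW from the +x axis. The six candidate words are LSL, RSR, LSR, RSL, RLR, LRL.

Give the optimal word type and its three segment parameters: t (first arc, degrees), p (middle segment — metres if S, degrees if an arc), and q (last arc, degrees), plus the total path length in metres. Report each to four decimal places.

LSL: t = 170.1943°, p = 59.4524 m, q = 107.6057°, L = 97.9981 m

Let ψ = atan2(Δy, Δx) = atan2(33.20, -60.03) = 151.0549° be the start→goal bearing.
Normalize: d = |goal − start| / ρ = 68.599132/7.95 = 8.628822, α = (θ_start − ψ) mod 360° = 194.3451° = 3.391962 rad, β = (θ_goal − ψ) mod 360° = 112.1451° = 1.957301 rad.
Common terms: sin α = -0.247761, cos α = -0.968821, sin β = 0.926232, cos β = -0.376953, cos(α−β) = 0.135716, d² = 74.456563. Work in radians in the unit-radius frame; every candidate has L = ρ·(t + p + q).
LSL: p² = 2 + d² − 2cos(α−β) + 2d(sin α − sin β) = 55.924766; p = √p² = 7.478286; φ = atan2(cos β − cos α, d + sin α − sin β) = 0.079228 rad; t = (φ − α) mod 2π = 2.970451 rad, q = (β − φ) mod 2π = 1.878073 rad → L = 7.95·(2.970451 + 7.478286 + 1.878073) = 7.95·12.326811 = 97.998147 m
RSR: p² = 2 + d² − 2cos(α−β) + 2d(sin β − sin α) = 96.445497; p = √p² = 9.820667; φ = atan2(cos α − cos β, d − sin α + sin β) = -0.060304 rad; t = (α − φ) mod 2π = 3.452266 rad, q = (φ − β) mod 2π = 4.265580 rad → L = 7.95·(3.452266 + 9.820667 + 4.265580) = 7.95·17.538513 = 139.431177 m
LSR: p² = d² − 2 + 2cos(α−β) + 2d(sin α + sin β) = 84.436801; p = √p² = 9.188950; φ = atan2(−cos α − cos β, d + sin α + sin β) − atan2(−2, p) = 0.357909 rad; t = (φ − α) mod 2π = 3.249132 rad, q = (φ − β) mod 2π = 4.683793 rad → L = 7.95·(3.249132 + 9.188950 + 4.683793) = 7.95·17.121875 = 136.118907 m
RSL: p² = d² − 2 + 2cos(α−β) − 2d(sin α + sin β) = 61.019186; p = √p² = 7.811478; φ = atan2(cos α + cos β, d − sin α − sin β) − atan2(2, p) = -0.418332 rad; t = (α − φ) mod 2π = 3.810294 rad, q = (β − φ) mod 2π = 2.375633 rad → L = 7.95·(3.810294 + 7.811478 + 2.375633) = 7.95·13.997404 = 111.279365 m
RLR: c = (6 − d² + 2cos(α−β) + 2d(sin α − sin β))/8 = -11.055687, |c| > 1 → infeasible
LRL: c = (6 − d² + 2cos(α−β) − 2d(sin α − sin β))/8 = -5.990596, |c| > 1 → infeasible
Shortest: LSL with L = 97.998147 m ≈ 97.9981 m
Convert LSL to answer units (arcs ×180/π): t = 2.970451·180/π = 170.1943°, p = ρ·p = 7.95·7.478286 = 59.4524 m, q = 1.878073·180/π = 107.6057°, L = 97.9981 m.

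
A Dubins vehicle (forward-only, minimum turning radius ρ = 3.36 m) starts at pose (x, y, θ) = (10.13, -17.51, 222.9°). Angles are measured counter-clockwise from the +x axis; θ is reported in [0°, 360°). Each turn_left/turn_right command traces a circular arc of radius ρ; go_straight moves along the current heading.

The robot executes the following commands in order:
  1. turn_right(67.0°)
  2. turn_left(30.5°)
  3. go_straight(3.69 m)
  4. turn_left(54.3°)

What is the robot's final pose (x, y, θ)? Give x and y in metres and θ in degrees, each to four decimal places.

(-1.4984, -19.9499, 240.7000°)

set_pose: (x, y, θ) = (10.1300, -17.5100, 222.9000°), ρ = 3.36
turn_right(67.0°): centre at ρ to the right, rotate −67.0° → (6.4708, -18.1158, 155.9000°)
turn_left(30.5°): centre at ρ to the left, rotate +30.5° → (4.7243, -17.8438, 186.4000°)
go_straight(3.69): x += 3.69·cos θ, y += 3.69·sin θ → (1.0573, -18.2552, 186.4000°)
turn_left(54.3°): centre at ρ to the left, rotate +54.3° → (-1.4984, -19.9499, 240.7000°)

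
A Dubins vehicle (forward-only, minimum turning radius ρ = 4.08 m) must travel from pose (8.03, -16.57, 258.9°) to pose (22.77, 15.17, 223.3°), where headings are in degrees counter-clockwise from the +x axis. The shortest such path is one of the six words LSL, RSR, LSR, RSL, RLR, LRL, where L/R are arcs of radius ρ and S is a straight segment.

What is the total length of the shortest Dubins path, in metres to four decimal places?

55.6080 m

Let ψ = atan2(Δy, Δx) = atan2(31.74, 14.74) = 65.0899° be the start→goal bearing.
Normalize: d = |goal − start| / ρ = 34.995645/4.08 = 8.577364, α = (θ_start − ψ) mod 360° = 193.8101° = 3.382624 rad, β = (θ_goal − ψ) mod 360° = 158.2101° = 2.761287 rad.
Common terms: sin α = -0.238704, cos α = -0.971092, sin β = 0.371205, cos β = -0.928551, cos(α−β) = 0.813101, d² = 73.571175. Work in radians in the unit-radius frame; every candidate has L = ρ·(t + p + q).
LSL: p² = 2 + d² − 2cos(α−β) + 2d(sin α − sin β) = 63.482154; p = √p² = 7.967569; φ = atan2(cos β − cos α, d + sin α − sin β) = 0.005339 rad; t = (φ − α) mod 2π = 2.905901 rad, q = (β − φ) mod 2π = 2.755947 rad → L = 4.08·(2.905901 + 7.967569 + 2.755947) = 4.08·13.629417 = 55.608021 m
RSR: p² = 2 + d² − 2cos(α−β) + 2d(sin β − sin α) = 84.407792; p = √p² = 9.187371; φ = atan2(cos α − cos β, d − sin α + sin β) = -0.004630 rad; t = (α − φ) mod 2π = 3.387254 rad, q = (φ − β) mod 2π = 3.517268 rad → L = 4.08·(3.387254 + 9.187371 + 3.517268) = 4.08·16.091894 = 65.654927 m
LSR: p² = d² − 2 + 2cos(α−β) + 2d(sin α + sin β) = 75.470385; p = √p² = 8.687369; φ = atan2(−cos α − cos β, d + sin α + sin β) − atan2(−2, p) = 0.441016 rad; t = (φ − α) mod 2π = 3.341578 rad, q = (φ − β) mod 2π = 3.962915 rad → L = 4.08·(3.341578 + 8.687369 + 3.962915) = 4.08·15.991862 = 65.246797 m
RSL: p² = d² − 2 + 2cos(α−β) − 2d(sin α + sin β) = 70.924367; p = √p² = 8.421661; φ = atan2(cos α + cos β, d − sin α − sin β) − atan2(2, p) = -0.454427 rad; t = (α − φ) mod 2π = 3.837051 rad, q = (β − φ) mod 2π = 3.215714 rad → L = 4.08·(3.837051 + 8.421661 + 3.215714) = 4.08·15.474426 = 63.135656 m
RLR: c = (6 − d² + 2cos(α−β) + 2d(sin α − sin β))/8 = -9.550974, |c| > 1 → infeasible
LRL: c = (6 − d² + 2cos(α−β) − 2d(sin α − sin β))/8 = -6.935269, |c| > 1 → infeasible
Shortest: LSL with L = 55.608021 m ≈ 55.6080 m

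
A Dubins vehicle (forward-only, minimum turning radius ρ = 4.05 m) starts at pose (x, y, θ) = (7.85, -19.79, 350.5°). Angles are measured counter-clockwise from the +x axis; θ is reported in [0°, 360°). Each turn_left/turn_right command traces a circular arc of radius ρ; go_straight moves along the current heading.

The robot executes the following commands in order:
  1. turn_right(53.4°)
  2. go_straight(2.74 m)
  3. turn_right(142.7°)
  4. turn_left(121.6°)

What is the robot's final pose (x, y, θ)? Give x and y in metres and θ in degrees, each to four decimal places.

(0.9020, -33.9518, 276.0000°)

set_pose: (x, y, θ) = (7.8500, -19.7900, 350.5000°), ρ = 4.05
turn_right(53.4°): centre at ρ to the right, rotate −53.4° → (10.7869, -21.9395, 297.1000°)
go_straight(2.74): x += 2.74·cos θ, y += 2.74·sin θ → (12.0351, -24.3787, 297.1000°)
turn_right(142.7°): centre at ρ to the right, rotate −142.7° → (6.6798, -29.8761, 154.4000°)
turn_left(121.6°): centre at ρ to the left, rotate +121.6° → (0.9020, -33.9518, 276.0000°)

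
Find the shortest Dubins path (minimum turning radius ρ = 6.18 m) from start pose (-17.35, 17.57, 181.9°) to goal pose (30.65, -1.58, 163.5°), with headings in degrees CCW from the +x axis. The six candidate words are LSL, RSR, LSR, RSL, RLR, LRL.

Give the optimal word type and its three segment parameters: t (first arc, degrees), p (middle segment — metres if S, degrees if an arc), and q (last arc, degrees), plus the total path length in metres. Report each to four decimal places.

Let ψ = atan2(Δy, Δx) = atan2(-19.15, 48.00) = -21.7499° be the start→goal bearing.
Normalize: d = |goal − start| / ρ = 51.679033/6.18 = 8.362303, α = (θ_start − ψ) mod 360° = 203.6499° = 3.554362 rad, β = (θ_goal − ψ) mod 360° = 185.2499° = 3.233221 rad.
Common terms: sin α = -0.401148, cos α = -0.916013, sin β = -0.091501, cos β = -0.995805, cos(α−β) = 0.948876, d² = 69.928114. Work in radians in the unit-radius frame; every candidate has L = ρ·(t + p + q).
LSL: p² = 2 + d² − 2cos(α−β) + 2d(sin α − sin β) = 64.851637; p = √p² = 8.053051; φ = atan2(cos β − cos α, d + sin α − sin β) = -0.009908 rad; t = (φ − α) mod 2π = 2.718915 rad, q = (β − φ) mod 2π = 3.243130 rad → L = 6.18·(2.718915 + 8.053051 + 3.243130) = 6.18·14.015096 = 86.613294 m
RSR: p² = 2 + d² − 2cos(α−β) + 2d(sin β − sin α) = 75.209086; p = √p² = 8.672317; φ = atan2(cos α − cos β, d − sin α + sin β) = 0.009201 rad; t = (α − φ) mod 2π = 3.545161 rad, q = (φ − β) mod 2π = 3.059165 rad → L = 6.18·(3.545161 + 8.672317 + 3.059165) = 6.18·15.276643 = 94.409655 m
LSR: p² = d² − 2 + 2cos(α−β) + 2d(sin α + sin β) = 61.586519; p = √p² = 7.847708; φ = atan2(−cos α − cos β, d + sin α + sin β) − atan2(−2, p) = 0.487858 rad; t = (φ − α) mod 2π = 3.216682 rad, q = (φ − β) mod 2π = 3.537822 rad → L = 6.18·(3.216682 + 7.847708 + 3.537822) = 6.18·14.602212 = 90.241668 m
RSL: p² = d² − 2 + 2cos(α−β) − 2d(sin α + sin β) = 78.065213; p = √p² = 8.835452; φ = atan2(cos α + cos β, d − sin α − sin β) − atan2(2, p) = -0.435249 rad; t = (α − φ) mod 2π = 3.989611 rad, q = (β − φ) mod 2π = 3.668471 rad → L = 6.18·(3.989611 + 8.835452 + 3.668471) = 6.18·16.493534 = 101.930040 m
RLR: c = (6 − d² + 2cos(α−β) + 2d(sin α − sin β))/8 = -8.401136, |c| > 1 → infeasible
LRL: c = (6 − d² + 2cos(α−β) − 2d(sin α − sin β))/8 = -7.106455, |c| > 1 → infeasible
Shortest: LSL with L = 86.613294 m ≈ 86.6133 m
Convert LSL to answer units (arcs ×180/π): t = 2.718915·180/π = 155.7824°, p = ρ·p = 6.18·8.053051 = 49.7679 m, q = 3.243130·180/π = 185.8176°, L = 86.6133 m.

LSL: t = 155.7824°, p = 49.7679 m, q = 185.8176°, L = 86.6133 m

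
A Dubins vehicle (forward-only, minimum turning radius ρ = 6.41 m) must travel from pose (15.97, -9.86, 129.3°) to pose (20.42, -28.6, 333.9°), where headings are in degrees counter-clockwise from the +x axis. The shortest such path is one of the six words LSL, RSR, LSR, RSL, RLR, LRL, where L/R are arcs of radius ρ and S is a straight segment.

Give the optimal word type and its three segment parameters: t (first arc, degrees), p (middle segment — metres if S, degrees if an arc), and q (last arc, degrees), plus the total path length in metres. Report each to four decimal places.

LSL: t = 194.5842°, p = 15.1398 m, q = 10.0158°, L = 38.0295 m

Let ψ = atan2(Δy, Δx) = atan2(-18.74, 4.45) = -76.6420° be the start→goal bearing.
Normalize: d = |goal − start| / ρ = 19.261103/6.41 = 3.004852, α = (θ_start − ψ) mod 360° = 205.9420° = 3.594365 rad, β = (θ_goal − ψ) mod 360° = 50.5420° = 0.882123 rad.
Common terms: sin α = -0.437460, cos α = -0.899238, sin β = 0.772090, cos β = 0.635513, cos(α−β) = -0.909236, d² = 9.029137. Work in radians in the unit-radius frame; every candidate has L = ρ·(t + p + q).
LSL: p² = 2 + d² − 2cos(α−β) + 2d(sin α − sin β) = 5.578569; p = √p² = 2.361899; φ = atan2(cos β − cos α, d + sin α − sin β) = 0.707315 rad; t = (φ − α) mod 2π = 3.396135 rad, q = (β − φ) mod 2π = 0.174809 rad → L = 6.41·(3.396135 + 2.361899 + 0.174809) = 6.41·5.932843 = 38.029524 m
RSR: p² = 2 + d² − 2cos(α−β) + 2d(sin β − sin α) = 20.116651; p = √p² = 4.485159; φ = atan2(cos α − cos β, d − sin α + sin β) = -0.349241 rad; t = (α − φ) mod 2π = 3.943606 rad, q = (φ − β) mod 2π = 5.051821 rad → L = 6.41·(3.943606 + 4.485159 + 5.051821) = 6.41·13.480586 = 86.410556 m
LSR: p² = d² − 2 + 2cos(α−β) + 2d(sin α + sin β) = 7.221691; p = √p² = 2.687320; φ = atan2(−cos α − cos β, d + sin α + sin β) − atan2(−2, p) = 0.718610 rad; t = (φ − α) mod 2π = 3.407430 rad, q = (φ − β) mod 2π = 6.119672 rad → L = 6.41·(3.407430 + 2.687320 + 6.119672) = 6.41·12.214422 = 78.294447 m
RSL: p² = d² − 2 + 2cos(α−β) − 2d(sin α + sin β) = 3.199639; p = √p² = 1.788753; φ = atan2(cos α + cos β, d − sin α − sin β) − atan2(2, p) = -0.939542 rad; t = (α − φ) mod 2π = 4.533908 rad, q = (β − φ) mod 2π = 1.821666 rad → L = 6.41·(4.533908 + 1.788753 + 1.821666) = 6.41·8.144327 = 52.205136 m
RLR: c = (6 − d² + 2cos(α−β) + 2d(sin α − sin β))/8 = -1.514581, |c| > 1 → infeasible
LRL: c = (6 − d² + 2cos(α−β) − 2d(sin α − sin β))/8 = 0.302679; p = 2π − arccos c = 5.019891 rad; φ = atan2(cos β − cos α, d + sin α − sin β) = 0.707315 rad; t = (φ − α + p/2) mod 2π = 5.906081 rad, q = (β − α − t + p) mod 2π = 2.684754 rad → L = 6.41·(5.906081 + 5.019891 + 2.684754) = 6.41·13.610726 = 87.244753 m
Shortest: LSL with L = 38.029524 m ≈ 38.0295 m
Convert LSL to answer units (arcs ×180/π): t = 3.396135·180/π = 194.5842°, p = ρ·p = 6.41·2.361899 = 15.1398 m, q = 0.174809·180/π = 10.0158°, L = 38.0295 m.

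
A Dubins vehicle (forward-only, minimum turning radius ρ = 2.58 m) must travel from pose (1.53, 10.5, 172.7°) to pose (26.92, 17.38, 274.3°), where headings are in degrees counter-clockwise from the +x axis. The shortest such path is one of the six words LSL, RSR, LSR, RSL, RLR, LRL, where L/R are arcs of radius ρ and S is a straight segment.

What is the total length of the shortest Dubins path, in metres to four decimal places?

34.5007 m

Let ψ = atan2(Δy, Δx) = atan2(6.88, 25.39) = 15.1615° be the start→goal bearing.
Normalize: d = |goal − start| / ρ = 26.305636/2.58 = 10.195983, α = (θ_start − ψ) mod 360° = 157.5385° = 2.749565 rad, β = (θ_goal − ψ) mod 360° = 259.1385° = 4.522820 rad.
Common terms: sin α = 0.382063, cos α = -0.924136, sin β = -0.982086, cos β = -0.188436, cos(α−β) = -0.201078, d² = 103.958070. Work in radians in the unit-radius frame; every candidate has L = ρ·(t + p + q).
LSL: p² = 2 + d² − 2cos(α−β) + 2d(sin α − sin β) = 134.177892; p = √p² = 11.583518; φ = atan2(cos β − cos α, d + sin α − sin β) = 0.063555 rad; t = (φ − α) mod 2π = 3.597176 rad, q = (β − φ) mod 2π = 4.459264 rad → L = 2.58·(3.597176 + 11.583518 + 4.459264) = 2.58·19.639958 = 50.671091 m
RSR: p² = 2 + d² − 2cos(α−β) + 2d(sin β − sin α) = 78.542561; p = √p² = 8.862424; φ = atan2(cos α − cos β, d − sin α + sin β) = -0.083109 rad; t = (α − φ) mod 2π = 2.832674 rad, q = (φ − β) mod 2π = 1.677256 rad → L = 2.58·(2.832674 + 8.862424 + 1.677256) = 2.58·13.372355 = 34.500676 m
LSR: p² = d² − 2 + 2cos(α−β) + 2d(sin α + sin β) = 89.320271; p = √p² = 9.450940; φ = atan2(−cos α − cos β, d + sin α + sin β) − atan2(−2, p) = 0.323969 rad; t = (φ − α) mod 2π = 3.857589 rad, q = (φ − β) mod 2π = 2.084334 rad → L = 2.58·(3.857589 + 9.450940 + 2.084334) = 2.58·15.392863 = 39.713588 m
RSL: p² = d² − 2 + 2cos(α−β) − 2d(sin α + sin β) = 113.791558; p = √p² = 10.667313; φ = atan2(cos α + cos β, d − sin α − sin β) − atan2(2, p) = -0.288029 rad; t = (α − φ) mod 2π = 3.037594 rad, q = (β − φ) mod 2π = 4.810848 rad → L = 2.58·(3.037594 + 10.667313 + 4.810848) = 2.58·18.515755 = 47.770647 m
RLR: c = (6 − d² + 2cos(α−β) + 2d(sin α − sin β))/8 = -8.817820, |c| > 1 → infeasible
LRL: c = (6 − d² + 2cos(α−β) − 2d(sin α − sin β))/8 = -15.772236, |c| > 1 → infeasible
Shortest: RSR with L = 34.500676 m ≈ 34.5007 m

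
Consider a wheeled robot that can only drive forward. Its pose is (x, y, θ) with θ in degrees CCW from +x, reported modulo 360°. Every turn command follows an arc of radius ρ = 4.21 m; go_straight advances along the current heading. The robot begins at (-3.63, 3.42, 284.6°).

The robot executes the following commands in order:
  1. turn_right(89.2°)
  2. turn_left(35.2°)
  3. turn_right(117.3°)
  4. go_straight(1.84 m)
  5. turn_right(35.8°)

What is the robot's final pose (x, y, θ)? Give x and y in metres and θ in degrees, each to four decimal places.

set_pose: (x, y, θ) = (-3.6300, 3.4200, 284.6000°), ρ = 4.21
turn_right(89.2°): centre at ρ to the right, rotate −89.2° → (-6.5861, -1.7001, 195.4000°)
turn_left(35.2°): centre at ρ to the left, rotate +35.2° → (-8.7213, -3.0867, 230.6000°)
turn_right(117.3°): centre at ρ to the right, rotate −117.3° → (-15.8411, -2.0797, 113.3000°)
go_straight(1.84): x += 1.84·cos θ, y += 1.84·sin θ → (-16.5690, -0.3898, 113.3000°)
turn_right(35.8°): centre at ρ to the right, rotate −35.8° → (-16.8125, 2.1867, 77.5000°)

(-16.8125, 2.1867, 77.5000°)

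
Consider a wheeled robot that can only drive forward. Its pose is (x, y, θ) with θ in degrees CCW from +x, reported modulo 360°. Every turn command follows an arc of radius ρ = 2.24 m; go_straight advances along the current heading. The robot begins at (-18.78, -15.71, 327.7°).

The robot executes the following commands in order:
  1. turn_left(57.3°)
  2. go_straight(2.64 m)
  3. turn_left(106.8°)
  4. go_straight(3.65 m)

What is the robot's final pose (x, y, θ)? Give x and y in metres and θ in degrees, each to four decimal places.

set_pose: (x, y, θ) = (-18.7800, -15.7100, 327.7000°), ρ = 2.24
turn_left(57.3°): centre at ρ to the left, rotate +57.3° → (-16.6364, -15.8467, 385.0000° ≡ 25.0000°)
go_straight(2.64): x += 2.64·cos θ, y += 2.64·sin θ → (-14.2437, -14.7310, 25.0000°)
turn_left(106.8°): centre at ρ to the left, rotate +106.8° → (-13.5205, -11.2079, 131.8000°)
go_straight(3.65): x += 3.65·cos θ, y += 3.65·sin θ → (-15.9534, -8.4869, 131.8000°)

(-15.9534, -8.4869, 131.8000°)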